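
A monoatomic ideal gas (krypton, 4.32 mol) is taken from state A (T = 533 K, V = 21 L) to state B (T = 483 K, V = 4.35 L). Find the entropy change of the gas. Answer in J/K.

Entropy is a state function: ΔS = nC_V ln(T₂/T₁) + nR ln(V₂/V₁), with C_V = 3R/2 = 12.47 J mol⁻¹ K⁻¹ for a monoatomic ideal gas.
ΔS = 4.32 × [12.47 × ln(483/533) + 8.314 × ln(4.35/21)] = -61.9 J/K.

ΔS = -61.9 J/K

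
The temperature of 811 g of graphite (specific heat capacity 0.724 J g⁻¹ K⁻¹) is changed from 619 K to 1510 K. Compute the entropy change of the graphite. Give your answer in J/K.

ΔS = ∫dQ_rev/T = m c ln(T₂/T₁) = 811 × 0.724 × ln(1510/619) = 524 J/K.

ΔS = 524 J/K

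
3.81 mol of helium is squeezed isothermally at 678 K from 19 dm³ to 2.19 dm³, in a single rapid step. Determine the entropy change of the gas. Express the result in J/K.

ΔS_gas = -68.4 J/K

Entropy is a state function, so ΔS_gas depends only on the end states.
For an isothermal ideal gas ΔS_gas = nR ln(V₂/V₁) = 3.81 × 8.314 × ln(2.19/19) = -68.4 J/K.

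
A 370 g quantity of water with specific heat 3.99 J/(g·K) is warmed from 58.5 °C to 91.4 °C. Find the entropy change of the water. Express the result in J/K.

In kelvin: T₁ = 331.65 K, T₂ = 364.55 K. ΔS = ∫dQ_rev/T = m c ln(T₂/T₁) = 370 × 3.99 × ln(364.55/331.65) = 140 J/K.

ΔS = 140 J/K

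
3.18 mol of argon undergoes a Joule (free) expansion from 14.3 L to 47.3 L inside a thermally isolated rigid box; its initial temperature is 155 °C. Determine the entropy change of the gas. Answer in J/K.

No heat is exchanged and no work is done, so the ideal-gas temperature stays constant.
Entropy is a state function; using a reversible isothermal path, ΔS_gas = nR ln(V₂/V₁) = 3.18 × 8.314 × ln(47.3/14.3) = 31.6 J/K.

ΔS_gas = 31.6 J/K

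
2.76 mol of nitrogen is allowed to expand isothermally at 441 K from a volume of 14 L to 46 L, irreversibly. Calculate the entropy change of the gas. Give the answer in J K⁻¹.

ΔS_gas = 27.3 J/K

Entropy is a state function, so ΔS_gas depends only on the end states.
For an isothermal ideal gas ΔS_gas = nR ln(V₂/V₁) = 2.76 × 8.314 × ln(46/14) = 27.3 J/K.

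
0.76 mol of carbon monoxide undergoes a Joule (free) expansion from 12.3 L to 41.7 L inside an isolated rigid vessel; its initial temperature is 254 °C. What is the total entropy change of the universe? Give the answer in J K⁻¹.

ΔS_universe = 7.71 J/K

No heat is exchanged and no work is done, so the ideal-gas temperature stays constant.
Entropy is a state function; using a reversible isothermal path, ΔS_gas = nR ln(V₂/V₁) = 0.76 × 8.314 × ln(41.7/12.3) = 7.71 J/K.
The insulated surroundings exchange no heat, so ΔS_surr = 0 and ΔS_universe = ΔS_gas.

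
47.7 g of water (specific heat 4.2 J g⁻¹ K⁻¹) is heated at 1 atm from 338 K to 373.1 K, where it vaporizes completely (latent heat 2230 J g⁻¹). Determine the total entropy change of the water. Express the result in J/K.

Warming step: ΔS₁ = m c ln(T_tr/T_i) = 47.7 × 4.2 × ln(373.1/338) = 19.79 J/K.
Phase change: ΔS₂ = +mL/T_tr = 47.7 × 2230 / 373.1 = 285.1 J/K.
ΔS_total = (19.79) + (285.1) = 305 J/K.

ΔS = 305 J/K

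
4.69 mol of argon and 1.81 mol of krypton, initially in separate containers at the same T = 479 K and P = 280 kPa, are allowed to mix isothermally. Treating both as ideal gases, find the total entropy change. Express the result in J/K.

Mole fractions: x_A = 4.69/6.5 = 0.722, x_B = 0.278.
ΔS_mix = −R(n_A ln x_A + n_B ln x_B) = −8.314 × (4.69 ln 0.722 + 1.81 ln 0.278) = 32 J/K.

ΔS_mix = 32 J/K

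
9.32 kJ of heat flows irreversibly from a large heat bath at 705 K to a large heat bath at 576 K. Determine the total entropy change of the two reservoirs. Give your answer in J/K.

ΔS_hot = −Q/T_H = −9320/705 = -13.22 J/K and ΔS_cold = +Q/T_C = 9320/576 = 16.18 J/K.
ΔS_total = -13.22 + 16.18 = 2.96 J/K, positive as the second law requires.

ΔS_total = 2.96 J/K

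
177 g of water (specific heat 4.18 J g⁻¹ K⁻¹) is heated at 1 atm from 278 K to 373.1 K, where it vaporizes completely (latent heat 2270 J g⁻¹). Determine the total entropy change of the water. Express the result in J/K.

Warming step: ΔS₁ = m c ln(T_tr/T_i) = 177 × 4.18 × ln(373.1/278) = 217.7 J/K.
Phase change: ΔS₂ = +mL/T_tr = 177 × 2270 / 373.1 = 1077 J/K.
ΔS_total = (217.7) + (1077) = 1290 J/K.

ΔS = 1290 J/K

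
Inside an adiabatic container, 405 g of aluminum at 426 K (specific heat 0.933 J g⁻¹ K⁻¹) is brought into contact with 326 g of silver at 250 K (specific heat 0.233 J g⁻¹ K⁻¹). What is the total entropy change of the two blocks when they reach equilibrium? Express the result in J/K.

ΔS_total = 7.96 J/K

Energy balance: T_f = (m₁c₁T₁ + m₂c₂T₂)/(m₁c₁ + m₂c₂) = 396.54 K.
ΔS₁ = m₁c₁ ln(T_f/T₁) = 377.865 × ln(396.54/426) = -27.08 J/K.
ΔS₂ = m₂c₂ ln(T_f/T₂) = 75.958 × ln(396.54/250) = 35.04 J/K.
ΔS_total = -27.08 + 35.04 = 7.96 J/K.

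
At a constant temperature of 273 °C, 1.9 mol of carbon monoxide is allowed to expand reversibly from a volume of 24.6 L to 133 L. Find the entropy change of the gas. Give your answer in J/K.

ΔS_gas = 26.7 J/K

For an isothermal ideal gas ΔS_gas = nR ln(V₂/V₁) = 1.9 × 8.314 × ln(133/24.6) = 26.7 J/K.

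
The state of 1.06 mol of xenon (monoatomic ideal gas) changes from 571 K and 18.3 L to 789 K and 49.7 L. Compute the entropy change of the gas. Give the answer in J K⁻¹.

ΔS = 13.1 J/K

Entropy is a state function: ΔS = nC_V ln(T₂/T₁) + nR ln(V₂/V₁), with C_V = 3R/2 = 12.47 J mol⁻¹ K⁻¹ for a monoatomic ideal gas.
ΔS = 1.06 × [12.47 × ln(789/571) + 8.314 × ln(49.7/18.3)] = 13.1 J/K.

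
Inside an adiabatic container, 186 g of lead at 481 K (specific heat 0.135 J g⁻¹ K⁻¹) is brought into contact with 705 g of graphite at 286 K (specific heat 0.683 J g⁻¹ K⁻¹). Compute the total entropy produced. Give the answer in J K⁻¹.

Energy balance: T_f = (m₁c₁T₁ + m₂c₂T₂)/(m₁c₁ + m₂c₂) = 295.66 K.
ΔS₁ = m₁c₁ ln(T_f/T₁) = 25.11 × ln(295.66/481) = -12.22 J/K.
ΔS₂ = m₂c₂ ln(T_f/T₂) = 481.515 × ln(295.66/286) = 16 J/K.
ΔS_total = -12.22 + 16 = 3.78 J/K.

ΔS_total = 3.78 J/K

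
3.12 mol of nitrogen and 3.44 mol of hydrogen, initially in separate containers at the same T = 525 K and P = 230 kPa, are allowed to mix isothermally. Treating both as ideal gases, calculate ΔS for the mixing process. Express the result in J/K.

Mole fractions: x_A = 3.12/6.56 = 0.476, x_B = 0.524.
ΔS_mix = −R(n_A ln x_A + n_B ln x_B) = −8.314 × (3.12 ln 0.476 + 3.44 ln 0.524) = 37.7 J/K.

ΔS_mix = 37.7 J/K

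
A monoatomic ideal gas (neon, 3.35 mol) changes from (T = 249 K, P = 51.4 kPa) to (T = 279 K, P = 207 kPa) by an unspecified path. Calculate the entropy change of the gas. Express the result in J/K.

ΔS = nC_p ln(T₂/T₁) − nR ln(P₂/P₁), with C_p = 5R/2 = 20.79 J mol⁻¹ K⁻¹ for a monoatomic ideal gas.
ΔS = 3.35 × [20.79 × ln(279/249) − 8.314 × ln(207/51.4)] = -30.9 J/K.

ΔS = -30.9 J/K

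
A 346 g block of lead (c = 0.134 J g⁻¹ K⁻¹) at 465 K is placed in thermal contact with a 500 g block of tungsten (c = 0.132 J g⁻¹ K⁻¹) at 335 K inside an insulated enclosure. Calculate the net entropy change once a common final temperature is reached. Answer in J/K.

Energy balance: T_f = (m₁c₁T₁ + m₂c₂T₂)/(m₁c₁ + m₂c₂) = 388.64 K.
ΔS₁ = m₁c₁ ln(T_f/T₁) = 46.364 × ln(388.64/465) = -8.317 J/K.
ΔS₂ = m₂c₂ ln(T_f/T₂) = 66 × ln(388.64/335) = 9.803 J/K.
ΔS_total = -8.317 + 9.803 = 1.49 J/K.

ΔS_total = 1.49 J/K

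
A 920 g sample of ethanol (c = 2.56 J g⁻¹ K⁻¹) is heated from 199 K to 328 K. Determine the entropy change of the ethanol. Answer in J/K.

ΔS = ∫dQ_rev/T = m c ln(T₂/T₁) = 920 × 2.56 × ln(328/199) = 1180 J/K.

ΔS = 1180 J/K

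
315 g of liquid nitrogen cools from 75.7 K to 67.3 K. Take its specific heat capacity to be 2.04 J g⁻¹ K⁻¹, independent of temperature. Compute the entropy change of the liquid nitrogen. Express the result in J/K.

ΔS = ∫dQ_rev/T = m c ln(T₂/T₁) = 315 × 2.04 × ln(67.3/75.7) = -75.6 J/K.

ΔS = -75.6 J/K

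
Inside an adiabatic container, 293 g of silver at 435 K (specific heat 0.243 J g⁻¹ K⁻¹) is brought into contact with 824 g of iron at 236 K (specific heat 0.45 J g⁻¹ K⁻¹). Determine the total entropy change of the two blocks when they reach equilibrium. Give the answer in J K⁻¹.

ΔS_total = 12.8 J/K

Energy balance: T_f = (m₁c₁T₁ + m₂c₂T₂)/(m₁c₁ + m₂c₂) = 268.06 K.
ΔS₁ = m₁c₁ ln(T_f/T₁) = 71.199 × ln(268.06/435) = -34.47 J/K.
ΔS₂ = m₂c₂ ln(T_f/T₂) = 370.8 × ln(268.06/236) = 47.23 J/K.
ΔS_total = -34.47 + 47.23 = 12.8 J/K.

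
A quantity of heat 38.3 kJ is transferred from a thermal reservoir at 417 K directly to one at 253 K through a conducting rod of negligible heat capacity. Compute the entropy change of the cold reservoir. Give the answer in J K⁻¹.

ΔS_cold = 151 J/K

The cold reservoir gains heat Q, so ΔS_cold = +Q/T_C = 38300/253 = 151 J/K.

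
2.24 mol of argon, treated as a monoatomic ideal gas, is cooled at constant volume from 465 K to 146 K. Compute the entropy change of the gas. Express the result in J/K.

At constant volume, ΔS = nC_V ln(T₂/T₁) with C_V = 3R/2 = 12.47 J mol⁻¹ K⁻¹.
ΔS = 2.24 × 12.47 × ln(146/465) = -32.4 J/K.

ΔS = -32.4 J/K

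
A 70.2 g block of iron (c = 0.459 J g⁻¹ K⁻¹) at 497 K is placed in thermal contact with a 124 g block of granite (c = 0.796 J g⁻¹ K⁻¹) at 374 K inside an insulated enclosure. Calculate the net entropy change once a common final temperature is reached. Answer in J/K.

Energy balance: T_f = (m₁c₁T₁ + m₂c₂T₂)/(m₁c₁ + m₂c₂) = 404.27 K.
ΔS₁ = m₁c₁ ln(T_f/T₁) = 32.2218 × ln(404.27/497) = -6.654 J/K.
ΔS₂ = m₂c₂ ln(T_f/T₂) = 98.704 × ln(404.27/374) = 7.682 J/K.
ΔS_total = -6.654 + 7.682 = 1.03 J/K.

ΔS_total = 1.03 J/K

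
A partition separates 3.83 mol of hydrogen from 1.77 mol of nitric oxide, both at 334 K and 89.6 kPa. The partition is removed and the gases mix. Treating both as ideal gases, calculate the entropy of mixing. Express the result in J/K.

ΔS_mix = 29 J/K

Mole fractions: x_A = 3.83/5.6 = 0.684, x_B = 0.316.
ΔS_mix = −R(n_A ln x_A + n_B ln x_B) = −8.314 × (3.83 ln 0.684 + 1.77 ln 0.316) = 29 J/K.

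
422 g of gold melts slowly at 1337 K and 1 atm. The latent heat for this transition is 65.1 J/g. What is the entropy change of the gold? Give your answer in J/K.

Heat absorbed by the substance: Q = mL = 422 × 65.1 = 27472.2 J.
At constant T, ΔS = Q_rev/T = 27472.2 / 1337 = 20.5 J/K.

ΔS = 20.5 J/K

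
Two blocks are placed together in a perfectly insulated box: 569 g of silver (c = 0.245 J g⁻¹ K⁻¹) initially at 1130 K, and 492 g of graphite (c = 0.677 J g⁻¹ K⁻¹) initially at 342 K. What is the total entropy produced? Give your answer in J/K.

ΔS_total = 78.5 J/K

Energy balance: T_f = (m₁c₁T₁ + m₂c₂T₂)/(m₁c₁ + m₂c₂) = 574.49 K.
ΔS₁ = m₁c₁ ln(T_f/T₁) = 139.405 × ln(574.49/1130) = -94.31 J/K.
ΔS₂ = m₂c₂ ln(T_f/T₂) = 333.084 × ln(574.49/342) = 172.8 J/K.
ΔS_total = -94.31 + 172.8 = 78.5 J/K.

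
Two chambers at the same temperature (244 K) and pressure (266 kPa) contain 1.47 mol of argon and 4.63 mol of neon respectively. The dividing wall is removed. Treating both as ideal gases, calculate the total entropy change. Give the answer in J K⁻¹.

Mole fractions: x_A = 1.47/6.1 = 0.241, x_B = 0.759.
ΔS_mix = −R(n_A ln x_A + n_B ln x_B) = −8.314 × (1.47 ln 0.241 + 4.63 ln 0.759) = 28 J/K.

ΔS_mix = 28 J/K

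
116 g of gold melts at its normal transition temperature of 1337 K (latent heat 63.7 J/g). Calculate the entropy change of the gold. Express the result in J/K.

Heat absorbed by the substance: Q = mL = 116 × 63.7 = 7389.2 J.
At constant T, ΔS = Q_rev/T = 7389.2 / 1337 = 5.53 J/K.

ΔS = 5.53 J/K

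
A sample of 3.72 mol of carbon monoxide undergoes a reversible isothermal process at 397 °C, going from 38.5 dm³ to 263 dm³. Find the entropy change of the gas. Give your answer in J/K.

For an isothermal ideal gas ΔS_gas = nR ln(V₂/V₁) = 3.72 × 8.314 × ln(263/38.5) = 59.4 J/K.

ΔS_gas = 59.4 J/K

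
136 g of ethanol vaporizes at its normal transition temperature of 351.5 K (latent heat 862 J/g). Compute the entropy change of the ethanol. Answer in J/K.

ΔS = 334 J/K

Heat absorbed by the substance: Q = mL = 136 × 862 = 117232 J.
At constant T, ΔS = Q_rev/T = 117232 / 351.5 = 334 J/K.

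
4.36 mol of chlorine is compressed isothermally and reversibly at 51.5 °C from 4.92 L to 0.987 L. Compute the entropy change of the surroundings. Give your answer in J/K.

ΔS_surr = 58.2 J/K

For an isothermal ideal gas ΔS_gas = nR ln(V₂/V₁) = 4.36 × 8.314 × ln(0.987/4.92) = -58.2 J/K.
The process is reversible, so ΔS_surr = −ΔS_gas = 58.2 J/K and ΔS_universe = 0.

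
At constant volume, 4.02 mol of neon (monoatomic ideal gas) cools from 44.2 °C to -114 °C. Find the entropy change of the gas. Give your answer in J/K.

In kelvin: T₁ = 317.35 K, T₂ = 159.15 K. At constant volume, ΔS = nC_V ln(T₂/T₁) with C_V = 3R/2 = 12.47 J mol⁻¹ K⁻¹.
ΔS = 4.02 × 12.47 × ln(159.15/317.35) = -34.6 J/K.

ΔS = -34.6 J/K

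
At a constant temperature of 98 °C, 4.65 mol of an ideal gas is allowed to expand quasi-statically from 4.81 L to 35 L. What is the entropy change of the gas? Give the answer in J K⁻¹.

For an isothermal ideal gas ΔS_gas = nR ln(V₂/V₁) = 4.65 × 8.314 × ln(35/4.81) = 76.7 J/K.

ΔS_gas = 76.7 J/K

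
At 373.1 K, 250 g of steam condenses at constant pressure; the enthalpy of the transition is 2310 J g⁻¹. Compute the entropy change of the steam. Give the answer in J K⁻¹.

ΔS = -1550 J/K

Heat released by the substance: Q = −mL = −250 × 2310 = −577500 J.
At constant T, ΔS = Q_rev/T = −577500 / 373.1 = -1550 J/K.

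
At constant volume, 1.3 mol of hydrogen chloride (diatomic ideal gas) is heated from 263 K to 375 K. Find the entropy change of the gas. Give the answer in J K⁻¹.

At constant volume, ΔS = nC_V ln(T₂/T₁) with C_V = 5R/2 = 20.79 J mol⁻¹ K⁻¹.
ΔS = 1.3 × 20.79 × ln(375/263) = 9.59 J/K.

ΔS = 9.59 J/K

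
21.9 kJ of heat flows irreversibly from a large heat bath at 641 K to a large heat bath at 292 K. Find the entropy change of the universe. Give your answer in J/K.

ΔS_hot = −Q/T_H = −21900/641 = -34.17 J/K and ΔS_cold = +Q/T_C = 21900/292 = 75 J/K.
ΔS_total = -34.17 + 75 = 40.8 J/K, positive as the second law requires.

ΔS_total = 40.8 J/K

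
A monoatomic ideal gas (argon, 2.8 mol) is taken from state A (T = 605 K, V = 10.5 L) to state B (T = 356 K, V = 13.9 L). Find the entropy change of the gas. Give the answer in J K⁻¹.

Entropy is a state function: ΔS = nC_V ln(T₂/T₁) + nR ln(V₂/V₁), with C_V = 3R/2 = 12.47 J mol⁻¹ K⁻¹ for a monoatomic ideal gas.
ΔS = 2.8 × [12.47 × ln(356/605) + 8.314 × ln(13.9/10.5)] = -12 J/K.

ΔS = -12 J/K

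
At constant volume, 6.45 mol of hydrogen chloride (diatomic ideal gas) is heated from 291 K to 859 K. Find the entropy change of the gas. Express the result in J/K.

At constant volume, ΔS = nC_V ln(T₂/T₁) with C_V = 5R/2 = 20.79 J mol⁻¹ K⁻¹.
ΔS = 6.45 × 20.79 × ln(859/291) = 145 J/K.

ΔS = 145 J/K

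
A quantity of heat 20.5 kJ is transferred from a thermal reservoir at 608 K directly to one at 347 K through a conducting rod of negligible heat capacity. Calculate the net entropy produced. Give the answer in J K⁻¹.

ΔS_hot = −Q/T_H = −20500/608 = -33.72 J/K and ΔS_cold = +Q/T_C = 20500/347 = 59.08 J/K.
ΔS_total = -33.72 + 59.08 = 25.4 J/K, positive as the second law requires.

ΔS_total = 25.4 J/K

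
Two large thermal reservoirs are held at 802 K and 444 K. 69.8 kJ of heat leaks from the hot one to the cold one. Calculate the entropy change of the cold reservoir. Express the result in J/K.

ΔS_cold = 157 J/K

The cold reservoir gains heat Q, so ΔS_cold = +Q/T_C = 69800/444 = 157 J/K.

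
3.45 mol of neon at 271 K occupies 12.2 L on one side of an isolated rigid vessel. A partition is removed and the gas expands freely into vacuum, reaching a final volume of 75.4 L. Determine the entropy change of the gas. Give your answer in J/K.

ΔS_gas = 52.2 J/K

No heat is exchanged and no work is done, so the ideal-gas temperature stays constant.
Entropy is a state function; using a reversible isothermal path, ΔS_gas = nR ln(V₂/V₁) = 3.45 × 8.314 × ln(75.4/12.2) = 52.2 J/K.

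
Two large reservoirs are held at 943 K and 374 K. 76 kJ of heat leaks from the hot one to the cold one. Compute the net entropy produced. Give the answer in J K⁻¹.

ΔS_hot = −Q/T_H = −76000/943 = -80.59 J/K and ΔS_cold = +Q/T_C = 76000/374 = 203.2 J/K.
ΔS_total = -80.59 + 203.2 = 123 J/K, positive as the second law requires.

ΔS_total = 123 J/K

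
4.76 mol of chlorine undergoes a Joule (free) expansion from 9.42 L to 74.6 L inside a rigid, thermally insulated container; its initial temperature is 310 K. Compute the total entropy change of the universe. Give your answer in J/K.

ΔS_universe = 81.9 J/K

For an ideal gas in free expansion Q = 0 and W = 0, so T is unchanged.
Entropy is a state function; using a reversible isothermal path, ΔS_gas = nR ln(V₂/V₁) = 4.76 × 8.314 × ln(74.6/9.42) = 81.9 J/K.
The insulated surroundings exchange no heat, so ΔS_surr = 0 and ΔS_universe = ΔS_gas.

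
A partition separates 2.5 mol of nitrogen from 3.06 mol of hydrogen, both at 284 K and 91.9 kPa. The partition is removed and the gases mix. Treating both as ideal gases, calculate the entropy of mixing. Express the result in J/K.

Mole fractions: x_A = 2.5/5.56 = 0.45, x_B = 0.55.
ΔS_mix = −R(n_A ln x_A + n_B ln x_B) = −8.314 × (2.5 ln 0.45 + 3.06 ln 0.55) = 31.8 J/K.

ΔS_mix = 31.8 J/K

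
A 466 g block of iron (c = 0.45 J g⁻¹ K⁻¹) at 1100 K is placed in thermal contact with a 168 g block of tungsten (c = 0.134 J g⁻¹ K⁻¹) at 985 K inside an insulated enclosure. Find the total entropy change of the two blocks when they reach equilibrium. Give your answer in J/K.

Energy balance: T_f = (m₁c₁T₁ + m₂c₂T₂)/(m₁c₁ + m₂c₂) = 1088.9 K.
ΔS₁ = m₁c₁ ln(T_f/T₁) = 209.7 × ln(1088.9/1100) = -2.1362 J/K.
ΔS₂ = m₂c₂ ln(T_f/T₂) = 22.512 × ln(1088.9/985) = 2.2565 J/K.
ΔS_total = -2.1362 + 2.2565 = 0.12 J/K.

ΔS_total = 0.12 J/K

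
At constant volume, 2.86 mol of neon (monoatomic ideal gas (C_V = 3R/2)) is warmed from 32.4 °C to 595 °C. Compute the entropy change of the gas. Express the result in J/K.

ΔS = 37.2 J/K

In kelvin: T₁ = 305.55 K, T₂ = 868.15 K. At constant volume, ΔS = nC_V ln(T₂/T₁) with C_V = 3R/2 = 12.47 J mol⁻¹ K⁻¹.
ΔS = 2.86 × 12.47 × ln(868.15/305.55) = 37.2 J/K.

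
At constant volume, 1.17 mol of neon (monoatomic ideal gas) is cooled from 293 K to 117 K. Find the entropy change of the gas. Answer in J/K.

ΔS = -13.4 J/K

At constant volume, ΔS = nC_V ln(T₂/T₁) with C_V = 3R/2 = 12.47 J mol⁻¹ K⁻¹.
ΔS = 1.17 × 12.47 × ln(117/293) = -13.4 J/K.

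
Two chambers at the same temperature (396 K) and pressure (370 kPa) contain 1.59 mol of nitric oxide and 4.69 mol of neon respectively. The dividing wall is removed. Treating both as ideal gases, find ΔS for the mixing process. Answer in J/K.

ΔS_mix = 29.5 J/K

Mole fractions: x_A = 1.59/6.28 = 0.253, x_B = 0.747.
ΔS_mix = −R(n_A ln x_A + n_B ln x_B) = −8.314 × (1.59 ln 0.253 + 4.69 ln 0.747) = 29.5 J/K.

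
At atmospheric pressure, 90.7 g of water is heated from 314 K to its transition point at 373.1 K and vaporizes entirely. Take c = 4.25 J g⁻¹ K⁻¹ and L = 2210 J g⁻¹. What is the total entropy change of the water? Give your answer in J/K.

Warming step: ΔS₁ = m c ln(T_tr/T_i) = 90.7 × 4.25 × ln(373.1/314) = 66.48 J/K.
Phase change: ΔS₂ = +mL/T_tr = 90.7 × 2210 / 373.1 = 537.2 J/K.
ΔS_total = (66.48) + (537.2) = 604 J/K.

ΔS = 604 J/K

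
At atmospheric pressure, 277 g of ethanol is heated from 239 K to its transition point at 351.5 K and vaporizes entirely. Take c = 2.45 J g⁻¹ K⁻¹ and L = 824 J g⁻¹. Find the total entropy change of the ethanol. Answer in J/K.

Warming step: ΔS₁ = m c ln(T_tr/T_i) = 277 × 2.45 × ln(351.5/239) = 261.8 J/K.
Phase change: ΔS₂ = +mL/T_tr = 277 × 824 / 351.5 = 649.4 J/K.
ΔS_total = (261.8) + (649.4) = 911 J/K.

ΔS = 911 J/K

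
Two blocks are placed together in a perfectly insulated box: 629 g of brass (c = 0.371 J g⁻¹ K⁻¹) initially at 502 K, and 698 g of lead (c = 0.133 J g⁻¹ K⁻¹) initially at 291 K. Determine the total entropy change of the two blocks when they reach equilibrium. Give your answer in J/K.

ΔS_total = 9.06 J/K

Energy balance: T_f = (m₁c₁T₁ + m₂c₂T₂)/(m₁c₁ + m₂c₂) = 441.95 K.
ΔS₁ = m₁c₁ ln(T_f/T₁) = 233.359 × ln(441.95/502) = -29.73 J/K.
ΔS₂ = m₂c₂ ln(T_f/T₂) = 92.834 × ln(441.95/291) = 38.79 J/K.
ΔS_total = -29.73 + 38.79 = 9.06 J/K.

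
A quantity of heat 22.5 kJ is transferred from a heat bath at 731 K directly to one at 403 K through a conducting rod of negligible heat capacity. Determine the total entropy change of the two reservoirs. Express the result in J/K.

ΔS_total = 25.1 J/K

ΔS_hot = −Q/T_H = −22500/731 = -30.78 J/K and ΔS_cold = +Q/T_C = 22500/403 = 55.831 J/K.
ΔS_total = -30.78 + 55.831 = 25.1 J/K, positive as the second law requires.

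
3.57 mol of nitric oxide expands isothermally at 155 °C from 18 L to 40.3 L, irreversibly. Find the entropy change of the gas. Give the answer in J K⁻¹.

ΔS_gas = 23.9 J/K

Entropy is a state function, so ΔS_gas depends only on the end states.
For an isothermal ideal gas ΔS_gas = nR ln(V₂/V₁) = 3.57 × 8.314 × ln(40.3/18) = 23.9 J/K.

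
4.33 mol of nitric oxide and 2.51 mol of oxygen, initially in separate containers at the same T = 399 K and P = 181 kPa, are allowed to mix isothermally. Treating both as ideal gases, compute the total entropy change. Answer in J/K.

ΔS_mix = 37.4 J/K

Mole fractions: x_A = 4.33/6.84 = 0.633, x_B = 0.367.
ΔS_mix = −R(n_A ln x_A + n_B ln x_B) = −8.314 × (4.33 ln 0.633 + 2.51 ln 0.367) = 37.4 J/K.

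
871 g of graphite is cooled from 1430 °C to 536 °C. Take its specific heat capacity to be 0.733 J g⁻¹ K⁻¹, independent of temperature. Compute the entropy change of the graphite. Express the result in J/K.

In kelvin: T₁ = 1703.15 K, T₂ = 809.15 K. ΔS = ∫dQ_rev/T = m c ln(T₂/T₁) = 871 × 0.733 × ln(809.15/1703.15) = -475 J/K.

ΔS = -475 J/K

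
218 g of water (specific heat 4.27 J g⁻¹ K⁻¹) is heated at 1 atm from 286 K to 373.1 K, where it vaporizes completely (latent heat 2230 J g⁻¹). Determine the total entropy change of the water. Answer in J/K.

ΔS = 1550 J/K

Warming step: ΔS₁ = m c ln(T_tr/T_i) = 218 × 4.27 × ln(373.1/286) = 247.5 J/K.
Phase change: ΔS₂ = +mL/T_tr = 218 × 2230 / 373.1 = 1303 J/K.
ΔS_total = (247.5) + (1303) = 1550 J/K.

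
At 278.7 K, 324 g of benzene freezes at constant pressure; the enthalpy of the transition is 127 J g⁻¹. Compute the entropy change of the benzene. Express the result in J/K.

ΔS = -148 J/K

Heat released by the substance: Q = −mL = −324 × 127 = −41148 J.
At constant T, ΔS = Q_rev/T = −41148 / 278.7 = -148 J/K.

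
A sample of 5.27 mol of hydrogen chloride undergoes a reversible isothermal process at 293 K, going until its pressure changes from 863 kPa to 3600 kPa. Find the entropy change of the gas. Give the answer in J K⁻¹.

For an isothermal ideal gas ΔS_gas = nR ln(P₁/P₂) = 5.27 × 8.314 × ln(863/3600) = -62.6 J/K.

ΔS_gas = -62.6 J/K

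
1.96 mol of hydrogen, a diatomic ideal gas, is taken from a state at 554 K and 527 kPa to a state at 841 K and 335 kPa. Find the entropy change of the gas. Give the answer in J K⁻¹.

ΔS = 31.2 J/K

ΔS = nC_p ln(T₂/T₁) − nR ln(P₂/P₁), with C_p = 7R/2 = 29.1 J mol⁻¹ K⁻¹ for a diatomic ideal gas.
ΔS = 1.96 × [29.1 × ln(841/554) − 8.314 × ln(335/527)] = 31.2 J/K.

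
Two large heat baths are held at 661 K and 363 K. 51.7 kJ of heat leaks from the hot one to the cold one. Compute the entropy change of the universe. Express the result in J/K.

ΔS_total = 64.2 J/K

ΔS_hot = −Q/T_H = −51700/661 = -78.21 J/K and ΔS_cold = +Q/T_C = 51700/363 = 142.4 J/K.
ΔS_total = -78.21 + 142.4 = 64.2 J/K, positive as the second law requires.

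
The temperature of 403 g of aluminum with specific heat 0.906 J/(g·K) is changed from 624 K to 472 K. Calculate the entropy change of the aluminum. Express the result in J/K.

ΔS = -102 J/K

ΔS = ∫dQ_rev/T = m c ln(T₂/T₁) = 403 × 0.906 × ln(472/624) = -102 J/K.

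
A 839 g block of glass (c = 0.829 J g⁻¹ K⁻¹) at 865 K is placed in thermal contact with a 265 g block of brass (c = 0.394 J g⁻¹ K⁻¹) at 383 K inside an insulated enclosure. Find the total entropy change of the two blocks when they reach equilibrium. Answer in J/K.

Energy balance: T_f = (m₁c₁T₁ + m₂c₂T₂)/(m₁c₁ + m₂c₂) = 802.09 K.
ΔS₁ = m₁c₁ ln(T_f/T₁) = 695.531 × ln(802.09/865) = -52.52 J/K.
ΔS₂ = m₂c₂ ln(T_f/T₂) = 104.41 × ln(802.09/383) = 77.18 J/K.
ΔS_total = -52.52 + 77.18 = 24.7 J/K.

ΔS_total = 24.7 J/K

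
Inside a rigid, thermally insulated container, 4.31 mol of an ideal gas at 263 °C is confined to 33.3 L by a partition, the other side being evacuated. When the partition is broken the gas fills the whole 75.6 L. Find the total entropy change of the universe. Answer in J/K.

No heat is exchanged and no work is done, so the ideal-gas temperature stays constant.
Entropy is a state function; using a reversible isothermal path, ΔS_gas = nR ln(V₂/V₁) = 4.31 × 8.314 × ln(75.6/33.3) = 29.4 J/K.
The insulated surroundings exchange no heat, so ΔS_surr = 0 and ΔS_universe = ΔS_gas.

ΔS_universe = 29.4 J/K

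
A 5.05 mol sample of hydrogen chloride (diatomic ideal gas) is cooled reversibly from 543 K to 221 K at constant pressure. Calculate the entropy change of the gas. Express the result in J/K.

ΔS = -132 J/K

At constant pressure, ΔS = nC_p ln(T₂/T₁) with C_p = 7R/2 = 29.1 J mol⁻¹ K⁻¹.
ΔS = 5.05 × 29.1 × ln(221/543) = -132 J/K.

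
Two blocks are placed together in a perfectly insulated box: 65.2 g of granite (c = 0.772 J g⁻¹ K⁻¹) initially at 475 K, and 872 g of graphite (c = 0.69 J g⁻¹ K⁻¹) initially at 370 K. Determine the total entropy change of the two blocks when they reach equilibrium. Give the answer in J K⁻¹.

ΔS_total = 1.56 J/K

Energy balance: T_f = (m₁c₁T₁ + m₂c₂T₂)/(m₁c₁ + m₂c₂) = 378.11 K.
ΔS₁ = m₁c₁ ln(T_f/T₁) = 50.3344 × ln(378.11/475) = -11.48 J/K.
ΔS₂ = m₂c₂ ln(T_f/T₂) = 601.68 × ln(378.11/370) = 13.04 J/K.
ΔS_total = -11.48 + 13.04 = 1.56 J/K.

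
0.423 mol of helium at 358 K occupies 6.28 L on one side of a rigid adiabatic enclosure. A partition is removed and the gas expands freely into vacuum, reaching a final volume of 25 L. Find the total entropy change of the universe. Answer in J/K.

ΔS_universe = 4.86 J/K

For an ideal gas in free expansion Q = 0 and W = 0, so T is unchanged.
Entropy is a state function; using a reversible isothermal path, ΔS_gas = nR ln(V₂/V₁) = 0.423 × 8.314 × ln(25/6.28) = 4.86 J/K.
The insulated surroundings exchange no heat, so ΔS_surr = 0 and ΔS_universe = ΔS_gas.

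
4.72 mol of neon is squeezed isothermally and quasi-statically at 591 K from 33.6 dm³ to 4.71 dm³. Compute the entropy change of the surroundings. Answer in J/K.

ΔS_surr = 77.1 J/K

For an isothermal ideal gas ΔS_gas = nR ln(V₂/V₁) = 4.72 × 8.314 × ln(4.71/33.6) = -77.1 J/K.
The process is reversible, so ΔS_surr = −ΔS_gas = 77.1 J/K and ΔS_universe = 0.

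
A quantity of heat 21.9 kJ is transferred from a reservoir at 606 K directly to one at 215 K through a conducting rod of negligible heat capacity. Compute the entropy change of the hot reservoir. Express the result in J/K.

ΔS_hot = -36.1 J/K

The hot reservoir loses heat Q, so ΔS_hot = −Q/T_H = −21900/606 = -36.1 J/K.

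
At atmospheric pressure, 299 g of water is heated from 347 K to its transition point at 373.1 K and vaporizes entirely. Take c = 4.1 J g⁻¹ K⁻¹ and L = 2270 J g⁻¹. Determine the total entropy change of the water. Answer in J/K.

ΔS = 1910 J/K

Warming step: ΔS₁ = m c ln(T_tr/T_i) = 299 × 4.1 × ln(373.1/347) = 88.9 J/K.
Phase change: ΔS₂ = +mL/T_tr = 299 × 2270 / 373.1 = 1819 J/K.
ΔS_total = (88.9) + (1819) = 1910 J/K.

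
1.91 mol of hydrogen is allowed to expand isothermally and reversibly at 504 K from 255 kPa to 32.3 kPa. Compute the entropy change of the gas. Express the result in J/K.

For an isothermal ideal gas ΔS_gas = nR ln(P₁/P₂) = 1.91 × 8.314 × ln(255/32.3) = 32.8 J/K.

ΔS_gas = 32.8 J/K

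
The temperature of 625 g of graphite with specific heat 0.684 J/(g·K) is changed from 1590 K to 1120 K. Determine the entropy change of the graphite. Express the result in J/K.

ΔS = -150 J/K

ΔS = ∫dQ_rev/T = m c ln(T₂/T₁) = 625 × 0.684 × ln(1120/1590) = -150 J/K.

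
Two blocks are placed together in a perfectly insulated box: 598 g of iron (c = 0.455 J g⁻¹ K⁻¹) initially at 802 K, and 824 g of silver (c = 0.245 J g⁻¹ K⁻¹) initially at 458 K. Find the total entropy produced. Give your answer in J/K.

Energy balance: T_f = (m₁c₁T₁ + m₂c₂T₂)/(m₁c₁ + m₂c₂) = 655.48 K.
ΔS₁ = m₁c₁ ln(T_f/T₁) = 272.09 × ln(655.48/802) = -54.89 J/K.
ΔS₂ = m₂c₂ ln(T_f/T₂) = 201.88 × ln(655.48/458) = 72.37 J/K.
ΔS_total = -54.89 + 72.37 = 17.5 J/K.

ΔS_total = 17.5 J/K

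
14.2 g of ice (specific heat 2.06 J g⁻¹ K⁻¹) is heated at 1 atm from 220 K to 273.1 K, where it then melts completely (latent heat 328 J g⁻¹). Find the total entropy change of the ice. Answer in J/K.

ΔS = 23.4 J/K

Warming step: ΔS₁ = m c ln(T_tr/T_i) = 14.2 × 2.06 × ln(273.1/220) = 6.325 J/K.
Phase change: ΔS₂ = +mL/T_tr = 14.2 × 328 / 273.1 = 17.05 J/K.
ΔS_total = (6.325) + (17.05) = 23.4 J/K.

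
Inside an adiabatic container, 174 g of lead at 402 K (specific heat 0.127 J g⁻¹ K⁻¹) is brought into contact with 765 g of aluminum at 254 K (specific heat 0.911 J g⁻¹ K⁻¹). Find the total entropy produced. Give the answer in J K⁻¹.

Energy balance: T_f = (m₁c₁T₁ + m₂c₂T₂)/(m₁c₁ + m₂c₂) = 258.55 K.
ΔS₁ = m₁c₁ ln(T_f/T₁) = 22.098 × ln(258.55/402) = -9.753 J/K.
ΔS₂ = m₂c₂ ln(T_f/T₂) = 696.915 × ln(258.55/254) = 12.37 J/K.
ΔS_total = -9.753 + 12.37 = 2.62 J/K.

ΔS_total = 2.62 J/K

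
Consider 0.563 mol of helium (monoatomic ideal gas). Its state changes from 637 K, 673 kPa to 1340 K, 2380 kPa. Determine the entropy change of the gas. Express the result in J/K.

ΔS = nC_p ln(T₂/T₁) − nR ln(P₂/P₁), with C_p = 5R/2 = 20.79 J mol⁻¹ K⁻¹ for a monoatomic ideal gas.
ΔS = 0.563 × [20.79 × ln(1340/637) − 8.314 × ln(2380/673)] = 2.79 J/K.

ΔS = 2.79 J/K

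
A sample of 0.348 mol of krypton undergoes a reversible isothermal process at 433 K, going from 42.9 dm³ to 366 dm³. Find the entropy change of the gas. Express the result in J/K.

ΔS_gas = 6.2 J/K

For an isothermal ideal gas ΔS_gas = nR ln(V₂/V₁) = 0.348 × 8.314 × ln(366/42.9) = 6.2 J/K.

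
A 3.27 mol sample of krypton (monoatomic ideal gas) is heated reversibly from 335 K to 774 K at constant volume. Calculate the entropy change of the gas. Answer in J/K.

At constant volume, ΔS = nC_V ln(T₂/T₁) with C_V = 3R/2 = 12.47 J mol⁻¹ K⁻¹.
ΔS = 3.27 × 12.47 × ln(774/335) = 34.2 J/K.

ΔS = 34.2 J/K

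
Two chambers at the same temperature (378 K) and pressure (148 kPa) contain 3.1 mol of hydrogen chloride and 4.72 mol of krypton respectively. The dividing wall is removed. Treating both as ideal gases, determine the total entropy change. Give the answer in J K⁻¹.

ΔS_mix = 43.7 J/K

Mole fractions: x_A = 3.1/7.82 = 0.396, x_B = 0.604.
ΔS_mix = −R(n_A ln x_A + n_B ln x_B) = −8.314 × (3.1 ln 0.396 + 4.72 ln 0.604) = 43.7 J/K.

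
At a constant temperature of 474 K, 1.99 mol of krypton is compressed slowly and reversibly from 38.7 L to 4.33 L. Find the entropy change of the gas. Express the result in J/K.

For an isothermal ideal gas ΔS_gas = nR ln(V₂/V₁) = 1.99 × 8.314 × ln(4.33/38.7) = -36.2 J/K.

ΔS_gas = -36.2 J/K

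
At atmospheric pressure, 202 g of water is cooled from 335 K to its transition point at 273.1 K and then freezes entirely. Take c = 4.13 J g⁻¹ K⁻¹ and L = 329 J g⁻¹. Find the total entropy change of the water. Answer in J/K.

ΔS = -414 J/K

Cooling step: ΔS₁ = m c ln(T_tr/T_i) = 202 × 4.13 × ln(273.1/335) = -170.4 J/K.
Phase change: ΔS₂ = −mL/T_tr = −202 × 329 / 273.1 = -243.3 J/K.
ΔS_total = (-170.4) + (-243.3) = -414 J/K.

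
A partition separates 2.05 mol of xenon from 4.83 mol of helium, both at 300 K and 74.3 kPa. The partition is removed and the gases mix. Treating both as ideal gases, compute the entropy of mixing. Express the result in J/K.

ΔS_mix = 34.8 J/K

Mole fractions: x_A = 2.05/6.88 = 0.298, x_B = 0.702.
ΔS_mix = −R(n_A ln x_A + n_B ln x_B) = −8.314 × (2.05 ln 0.298 + 4.83 ln 0.702) = 34.8 J/K.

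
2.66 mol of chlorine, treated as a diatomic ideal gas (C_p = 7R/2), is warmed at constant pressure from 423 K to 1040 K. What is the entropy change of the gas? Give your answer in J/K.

At constant pressure, ΔS = nC_p ln(T₂/T₁) with C_p = 7R/2 = 29.1 J mol⁻¹ K⁻¹.
ΔS = 2.66 × 29.1 × ln(1040/423) = 69.6 J/K.

ΔS = 69.6 J/K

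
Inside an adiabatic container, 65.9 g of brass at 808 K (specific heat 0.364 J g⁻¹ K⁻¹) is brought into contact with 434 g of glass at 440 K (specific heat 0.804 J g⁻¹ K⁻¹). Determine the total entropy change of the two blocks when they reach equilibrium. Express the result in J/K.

ΔS_total = 4.96 J/K

Energy balance: T_f = (m₁c₁T₁ + m₂c₂T₂)/(m₁c₁ + m₂c₂) = 463.67 K.
ΔS₁ = m₁c₁ ln(T_f/T₁) = 23.9876 × ln(463.67/808) = -13.32 J/K.
ΔS₂ = m₂c₂ ln(T_f/T₂) = 348.936 × ln(463.67/440) = 18.28 J/K.
ΔS_total = -13.32 + 18.28 = 4.96 J/K.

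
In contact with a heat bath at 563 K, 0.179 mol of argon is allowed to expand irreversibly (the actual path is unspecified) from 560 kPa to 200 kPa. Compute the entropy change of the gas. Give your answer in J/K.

ΔS_gas = 1.53 J/K

Entropy is a state function, so ΔS_gas depends only on the end states.
For an isothermal ideal gas ΔS_gas = nR ln(P₁/P₂) = 0.179 × 8.314 × ln(560/200) = 1.53 J/K.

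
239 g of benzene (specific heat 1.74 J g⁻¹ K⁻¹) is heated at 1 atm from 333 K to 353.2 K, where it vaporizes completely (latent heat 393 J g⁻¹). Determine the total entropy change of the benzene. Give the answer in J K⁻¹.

Warming step: ΔS₁ = m c ln(T_tr/T_i) = 239 × 1.74 × ln(353.2/333) = 24.49 J/K.
Phase change: ΔS₂ = +mL/T_tr = 239 × 393 / 353.2 = 265.9 J/K.
ΔS_total = (24.49) + (265.9) = 290 J/K.

ΔS = 290 J/K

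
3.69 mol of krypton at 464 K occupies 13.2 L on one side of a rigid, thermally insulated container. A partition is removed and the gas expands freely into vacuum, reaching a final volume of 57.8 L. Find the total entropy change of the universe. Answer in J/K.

ΔS_universe = 45.3 J/K

No heat is exchanged and no work is done, so the ideal-gas temperature stays constant.
Entropy is a state function; using a reversible isothermal path, ΔS_gas = nR ln(V₂/V₁) = 3.69 × 8.314 × ln(57.8/13.2) = 45.3 J/K.
The insulated surroundings exchange no heat, so ΔS_surr = 0 and ΔS_universe = ΔS_gas.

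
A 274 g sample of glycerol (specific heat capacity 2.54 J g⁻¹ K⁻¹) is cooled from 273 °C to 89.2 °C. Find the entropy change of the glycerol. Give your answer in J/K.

In kelvin: T₁ = 546.15 K, T₂ = 362.35 K. ΔS = ∫dQ_rev/T = m c ln(T₂/T₁) = 274 × 2.54 × ln(362.35/546.15) = -286 J/K.

ΔS = -286 J/K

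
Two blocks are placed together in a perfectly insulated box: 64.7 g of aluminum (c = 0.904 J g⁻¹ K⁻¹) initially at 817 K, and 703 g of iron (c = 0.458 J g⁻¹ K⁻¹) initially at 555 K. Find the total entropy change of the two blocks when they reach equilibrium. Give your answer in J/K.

ΔS_total = 4.04 J/K

Energy balance: T_f = (m₁c₁T₁ + m₂c₂T₂)/(m₁c₁ + m₂c₂) = 595.28 K.
ΔS₁ = m₁c₁ ln(T_f/T₁) = 58.4888 × ln(595.28/817) = -18.52 J/K.
ΔS₂ = m₂c₂ ln(T_f/T₂) = 321.974 × ln(595.28/555) = 22.56 J/K.
ΔS_total = -18.52 + 22.56 = 4.04 J/K.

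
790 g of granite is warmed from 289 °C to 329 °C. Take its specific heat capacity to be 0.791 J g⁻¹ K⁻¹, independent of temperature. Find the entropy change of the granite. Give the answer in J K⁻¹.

In kelvin: T₁ = 562.15 K, T₂ = 602.15 K. ΔS = ∫dQ_rev/T = m c ln(T₂/T₁) = 790 × 0.791 × ln(602.15/562.15) = 43 J/K.

ΔS = 43 J/K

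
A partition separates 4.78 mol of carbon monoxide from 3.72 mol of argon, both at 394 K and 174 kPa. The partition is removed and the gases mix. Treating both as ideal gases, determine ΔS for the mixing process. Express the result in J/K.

ΔS_mix = 48.4 J/K

Mole fractions: x_A = 4.78/8.5 = 0.562, x_B = 0.438.
ΔS_mix = −R(n_A ln x_A + n_B ln x_B) = −8.314 × (4.78 ln 0.562 + 3.72 ln 0.438) = 48.4 J/K.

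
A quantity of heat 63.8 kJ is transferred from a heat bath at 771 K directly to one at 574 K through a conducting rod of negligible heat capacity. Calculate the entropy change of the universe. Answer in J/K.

ΔS_hot = −Q/T_H = −63800/771 = -82.75 J/K and ΔS_cold = +Q/T_C = 63800/574 = 111.15 J/K.
ΔS_total = -82.75 + 111.15 = 28.4 J/K, positive as the second law requires.

ΔS_total = 28.4 J/K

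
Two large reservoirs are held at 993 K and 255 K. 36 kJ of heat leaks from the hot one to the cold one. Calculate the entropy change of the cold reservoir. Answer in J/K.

ΔS_cold = 141 J/K

The cold reservoir gains heat Q, so ΔS_cold = +Q/T_C = 36000/255 = 141 J/K.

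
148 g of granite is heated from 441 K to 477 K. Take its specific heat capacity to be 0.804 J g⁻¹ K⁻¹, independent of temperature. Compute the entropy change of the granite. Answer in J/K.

ΔS = 9.34 J/K

ΔS = ∫dQ_rev/T = m c ln(T₂/T₁) = 148 × 0.804 × ln(477/441) = 9.34 J/K.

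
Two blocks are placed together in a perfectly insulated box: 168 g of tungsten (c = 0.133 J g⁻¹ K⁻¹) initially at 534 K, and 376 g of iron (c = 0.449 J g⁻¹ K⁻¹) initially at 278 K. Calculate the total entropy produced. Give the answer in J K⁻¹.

Energy balance: T_f = (m₁c₁T₁ + m₂c₂T₂)/(m₁c₁ + m₂c₂) = 307.92 K.
ΔS₁ = m₁c₁ ln(T_f/T₁) = 22.344 × ln(307.92/534) = -12.3 J/K.
ΔS₂ = m₂c₂ ln(T_f/T₂) = 168.824 × ln(307.92/278) = 17.26 J/K.
ΔS_total = -12.3 + 17.26 = 4.96 J/K.

ΔS_total = 4.96 J/K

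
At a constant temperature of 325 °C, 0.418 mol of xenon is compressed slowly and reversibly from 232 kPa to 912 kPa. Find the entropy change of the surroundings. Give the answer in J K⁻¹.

ΔS_surr = 4.76 J/K

For an isothermal ideal gas ΔS_gas = nR ln(P₁/P₂) = 0.418 × 8.314 × ln(232/912) = -4.76 J/K.
The process is reversible, so ΔS_surr = −ΔS_gas = 4.76 J/K and ΔS_universe = 0.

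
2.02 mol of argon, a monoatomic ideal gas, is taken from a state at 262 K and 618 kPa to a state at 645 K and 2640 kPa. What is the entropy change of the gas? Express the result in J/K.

ΔS = nC_p ln(T₂/T₁) − nR ln(P₂/P₁), with C_p = 5R/2 = 20.79 J mol⁻¹ K⁻¹ for a monoatomic ideal gas.
ΔS = 2.02 × [20.79 × ln(645/262) − 8.314 × ln(2640/618)] = 13.4 J/K.

ΔS = 13.4 J/K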